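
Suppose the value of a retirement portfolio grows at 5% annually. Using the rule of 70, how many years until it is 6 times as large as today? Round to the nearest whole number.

roughly 36 years

One doubling takes 70/5 = 14.00 years.
6× is log₂ 6 ≈ 2.58 doublings, so ≈ 2.58 × 14.00 = 36 years.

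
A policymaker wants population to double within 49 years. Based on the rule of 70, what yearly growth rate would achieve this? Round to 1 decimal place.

about 1.4%

70 / 49 ≈ 1.43, so about 1.4% per year.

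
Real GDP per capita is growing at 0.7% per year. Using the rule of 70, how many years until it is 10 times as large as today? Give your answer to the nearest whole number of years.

around 332 years

At 0.7% it doubles every 70/0.7 ≈ 100.00 years.
10× is log₂ 10 ≈ 3.32 doublings, so ≈ 3.32 × 100.00 = 332 years.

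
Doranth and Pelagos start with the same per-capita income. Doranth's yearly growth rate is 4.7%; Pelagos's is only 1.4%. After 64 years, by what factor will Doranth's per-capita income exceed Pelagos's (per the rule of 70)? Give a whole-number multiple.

Only the 3.3-point difference matters.
70/3.3 ≈ 21.21 years per doubling of the ratio; 64 years gives 3.02 doublings, so ≈ 8×.

≈ 8 times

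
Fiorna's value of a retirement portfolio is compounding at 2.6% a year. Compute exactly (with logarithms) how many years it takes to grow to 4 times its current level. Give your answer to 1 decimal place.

t = ln(4) / ln(1 + 0.026) = 1.3863 / 0.025668 ≈ 54.01.

54.0 years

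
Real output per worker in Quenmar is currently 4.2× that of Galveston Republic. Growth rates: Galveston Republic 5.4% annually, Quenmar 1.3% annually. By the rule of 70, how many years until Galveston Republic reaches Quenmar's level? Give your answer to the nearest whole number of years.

The growth-rate gap is 5.4% − 1.3% = 4.1 percentage points.
So the ratio between them halves every 70/4.1 ≈ 17.07 years.
A 4.2× gap takes log₂(4.2) ≈ 2.07 halvings to close: 2.07 × 17.07 ≈ 35 years.

about 35 years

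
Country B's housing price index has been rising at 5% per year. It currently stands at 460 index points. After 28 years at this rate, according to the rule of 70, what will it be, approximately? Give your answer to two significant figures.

Doubling time ≈ 70/5 = 14.00 years.
28 years is 28/14.00 ≈ 2.00 doublings, a factor of 2^2.00 ≈ 4.00.
460 × 4.00 ≈ 1800 index points.

around 1800 index points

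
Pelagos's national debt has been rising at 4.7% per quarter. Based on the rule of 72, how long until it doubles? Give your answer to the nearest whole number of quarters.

around 15 quarters

72/4.7 ≈ 15.32, so it doubles roughly every 15 quarters.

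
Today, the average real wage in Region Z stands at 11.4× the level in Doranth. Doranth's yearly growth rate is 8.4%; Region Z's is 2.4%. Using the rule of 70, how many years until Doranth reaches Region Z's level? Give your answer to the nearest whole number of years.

Doranth gains on Region Z at 8.4% − 2.4% = 6 points a year.
At that relative rate the gap halves every 70/6 ≈ 11.67 years.
An 11.4× gap takes log₂(11.4) ≈ 3.51 halvings to close: 3.51 × 11.67 ≈ 41 years.

roughly 41 years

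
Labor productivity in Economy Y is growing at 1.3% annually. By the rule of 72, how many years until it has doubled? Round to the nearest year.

72/1.3 ≈ 55.38, so it doubles roughly every 55 years.

approximately 55 years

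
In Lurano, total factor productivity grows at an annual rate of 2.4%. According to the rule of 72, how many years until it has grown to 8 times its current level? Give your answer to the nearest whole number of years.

Doubling time ≈ 72/2.4 = 30.00 years.
8 = 2^3, so 3 doublings → 90 years.

roughly 90 years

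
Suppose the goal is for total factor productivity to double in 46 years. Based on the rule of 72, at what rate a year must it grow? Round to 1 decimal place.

72 / 46 ≈ 1.57, so about 1.6% a year.

about 1.6% a year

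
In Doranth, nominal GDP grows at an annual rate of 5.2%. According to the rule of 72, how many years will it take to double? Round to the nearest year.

Doubling time ≈ 72 / 5.2 = 13.85 years.

about 14 years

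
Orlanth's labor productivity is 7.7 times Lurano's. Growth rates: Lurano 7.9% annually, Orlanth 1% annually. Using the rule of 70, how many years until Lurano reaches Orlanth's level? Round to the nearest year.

What matters is the difference: 6.9 pp.
Rule of 70 on the gap: the ratio halves every 70/6.9 ≈ 10.14 years.
A 7.7 times gap takes log₂(7.7) ≈ 2.94 halvings to close: 2.94 × 10.14 ≈ 30 years.

around 30 years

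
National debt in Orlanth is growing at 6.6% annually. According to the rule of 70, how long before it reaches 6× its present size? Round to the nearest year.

≈ 27 years

One doubling takes 70/6.6 = 10.61 years.
6× is log₂ 6 ≈ 2.58 doublings, so ≈ 2.58 × 10.61 = 27 years.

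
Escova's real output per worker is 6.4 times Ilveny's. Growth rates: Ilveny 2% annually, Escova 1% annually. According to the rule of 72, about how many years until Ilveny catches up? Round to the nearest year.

approximately 193 years

Ilveny gains on Escova at 2% − 1% = 1 point a year.
At that relative rate the gap halves every 72/1 ≈ 72.00 years.
A 6.4 times gap takes log₂(6.4) ≈ 2.68 halvings to close: 2.68 × 72.00 ≈ 193 years.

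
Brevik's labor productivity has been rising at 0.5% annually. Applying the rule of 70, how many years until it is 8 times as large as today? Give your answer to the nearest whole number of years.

Doubling time ≈ 70/0.5 = 140.00 years.
8× is 3 doublings, so 3 × 140.00 ≈ 420 years.

≈ 420 years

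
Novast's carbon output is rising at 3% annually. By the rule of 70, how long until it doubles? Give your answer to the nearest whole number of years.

Doubling time ≈ 70 / 3 = 23.33 years.

about 23 years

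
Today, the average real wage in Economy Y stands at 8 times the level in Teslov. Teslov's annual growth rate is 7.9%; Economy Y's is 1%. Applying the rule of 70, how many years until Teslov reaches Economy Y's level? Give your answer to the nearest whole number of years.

30 years

Teslov gains on Economy Y at 7.9% − 1% = 6.9 points a year.
At that relative rate the gap halves every 70/6.9 ≈ 10.14 years.
An 8 times gap closes after 3 halvings: 3 × 10.14 ≈ 30 years.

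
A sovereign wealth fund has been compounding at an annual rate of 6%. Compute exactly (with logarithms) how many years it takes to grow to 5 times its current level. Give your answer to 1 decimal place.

27.6 years

t = ln(5) / ln(1 + 0.06) = 1.6094 / 0.058269 ≈ 27.62.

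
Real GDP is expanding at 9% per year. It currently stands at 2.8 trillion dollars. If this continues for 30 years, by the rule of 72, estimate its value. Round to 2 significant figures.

around 38 trillion dollars

It doubles every 72/9 ≈ 8.00 years, so 30 years is 3.75 doublings.
2^3.75 ≈ 13.45; 2.8 × 13.45 ≈ 38 trillion dollars.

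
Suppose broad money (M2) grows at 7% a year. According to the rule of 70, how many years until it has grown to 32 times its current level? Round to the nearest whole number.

Doubling time ≈ 70/7 = 10.00 years.
32× is 5 doublings, so 5 × 10.00 ≈ 50 years.

approximately 50 years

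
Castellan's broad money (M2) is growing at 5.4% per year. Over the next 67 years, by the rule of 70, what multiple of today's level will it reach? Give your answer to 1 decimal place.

≈ 36.0 times

Doubles every ≈ 12.96 years (70/5.4).
67 years is 5.17 doublings; 2^5.17 ≈ 36.0×.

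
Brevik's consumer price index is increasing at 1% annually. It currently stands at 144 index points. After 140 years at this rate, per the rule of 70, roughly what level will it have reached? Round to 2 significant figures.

≈ 580 index points

Doubling time ≈ 70/1 = 70.00 years.
140 years is 140/70.00 ≈ 2.00 doublings, a factor of 2^2.00 ≈ 4.00.
144 × 4.00 ≈ 580 index points.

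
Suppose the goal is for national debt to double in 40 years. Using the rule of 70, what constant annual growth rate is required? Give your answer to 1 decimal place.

70 / 40 ≈ 1.75, so about 1.8% annually.

around 1.8%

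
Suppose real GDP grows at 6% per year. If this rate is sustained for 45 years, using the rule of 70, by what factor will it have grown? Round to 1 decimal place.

Doubles every ≈ 11.67 years (70/6).
45 years is 3.86 doublings; 2^3.86 ≈ 14.5×.

≈ 14.5 times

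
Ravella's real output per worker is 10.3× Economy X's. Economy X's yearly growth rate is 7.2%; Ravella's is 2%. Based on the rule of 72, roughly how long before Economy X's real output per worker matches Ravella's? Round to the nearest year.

≈ 47 years

Economy X gains on Ravella at 7.2% − 2% = 5.2 points a year.
At that relative rate the gap halves every 72/5.2 ≈ 13.85 years.
A 10.3× gap takes log₂(10.3) ≈ 3.36 halvings to close: 3.36 × 13.85 ≈ 47 years.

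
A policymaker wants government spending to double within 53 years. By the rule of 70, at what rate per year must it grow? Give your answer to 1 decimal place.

70 / 53 ≈ 1.32, so about 1.3% per year.

≈ 1.3%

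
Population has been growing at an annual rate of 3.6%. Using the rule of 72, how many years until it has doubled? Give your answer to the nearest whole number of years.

≈ 20 years

Doubling time ≈ 72 / 3.6 = 20.00 years.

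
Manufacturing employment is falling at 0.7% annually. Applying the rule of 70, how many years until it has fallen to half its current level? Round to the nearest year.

roughly 100 years

Halving time ≈ 70 / 0.7 = 100.00 → 100 years.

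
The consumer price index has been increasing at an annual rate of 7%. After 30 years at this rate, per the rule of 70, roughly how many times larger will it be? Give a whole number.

around 8 times

Doubling time ≈ 70/7 = 10.00 years.
30/10.00 ≈ 3 doublings, so about 2^3 = 8×.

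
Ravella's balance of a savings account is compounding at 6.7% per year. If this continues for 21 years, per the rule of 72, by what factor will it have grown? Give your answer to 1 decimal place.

approximately 3.9 times

Doubles every ≈ 10.75 years (72/6.7).
21 years is 1.95 doublings; 2^1.95 ≈ 3.9×.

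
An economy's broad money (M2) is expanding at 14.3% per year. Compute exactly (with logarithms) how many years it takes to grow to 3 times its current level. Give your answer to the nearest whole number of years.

t = ln(3) / ln(1 + 0.143) = 1.0986 / 0.133656 ≈ 8.22.
≈ 8 years.

8 years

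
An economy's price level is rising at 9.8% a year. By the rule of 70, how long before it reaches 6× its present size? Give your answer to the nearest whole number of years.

One doubling takes 70/9.8 = 7.14 years.
Reaching 6× takes log₂(6) ≈ 2.58 doublings.
2.58 × 7.14 ≈ 18 years.

≈ 18 years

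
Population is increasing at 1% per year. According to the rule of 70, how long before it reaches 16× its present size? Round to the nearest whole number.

At 1% it doubles every 70/1 ≈ 70.00 years.
16 = 2^4, so 4 doublings → 280 years.

≈ 280 years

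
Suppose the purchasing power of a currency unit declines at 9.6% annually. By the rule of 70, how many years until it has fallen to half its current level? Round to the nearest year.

Falling at 9.6%, it halves about every 70/9.6 = 7.29 years.

around 7 years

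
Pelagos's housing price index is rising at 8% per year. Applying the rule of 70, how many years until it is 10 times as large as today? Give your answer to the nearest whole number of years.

about 29 years

Doubling time ≈ 70/8 = 8.75 years.
10× is log₂ 10 ≈ 3.32 doublings, so ≈ 3.32 × 8.75 = 29 years.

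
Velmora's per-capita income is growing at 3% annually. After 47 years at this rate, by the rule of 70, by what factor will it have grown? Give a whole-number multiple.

≈ 4 times

At 3% one doubling takes ≈ 23.33 years; 47 years is 2 of them, so ×4.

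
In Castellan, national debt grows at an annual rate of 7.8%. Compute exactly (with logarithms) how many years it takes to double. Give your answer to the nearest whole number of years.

9 years

t = ln(2) / ln(1 + 0.078) = 0.6931 / 0.075107 ≈ 9.23.
≈ 9 years.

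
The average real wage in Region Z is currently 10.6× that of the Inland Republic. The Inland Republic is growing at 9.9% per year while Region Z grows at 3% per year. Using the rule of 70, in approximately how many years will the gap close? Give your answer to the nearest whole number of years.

What matters is the difference: 6.9 pp.
Rule of 70 on the gap: the ratio halves every 70/6.9 ≈ 10.14 years.
A 10.6× gap takes log₂(10.6) ≈ 3.41 halvings to close: 3.41 × 10.14 ≈ 35 years.

around 35 years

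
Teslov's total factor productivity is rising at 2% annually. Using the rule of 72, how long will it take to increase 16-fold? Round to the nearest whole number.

Doubling time ≈ 72/2 = 36.00 years.
Getting to 16× needs 4 doublings: 4 × 36.00 ≈ 144 years.

around 144 years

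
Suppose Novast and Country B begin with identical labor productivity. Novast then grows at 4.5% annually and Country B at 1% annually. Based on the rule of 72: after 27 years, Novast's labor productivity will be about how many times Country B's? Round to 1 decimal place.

Novast pulls ahead at 3.5 pp per year, so the ratio doubles every 72/3.5 ≈ 20.57 years.
In 27 years that's 1.31 doublings: 2^1.31 ≈ 2.5.

2.5 times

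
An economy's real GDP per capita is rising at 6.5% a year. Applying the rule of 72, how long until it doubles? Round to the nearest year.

At 6.5%, doubling takes about 72/6.5 = 11.08 years.

around 11 years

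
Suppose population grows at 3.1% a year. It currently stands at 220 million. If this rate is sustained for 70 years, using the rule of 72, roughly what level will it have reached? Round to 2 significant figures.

≈ 1800 million

It doubles every 72/3.1 ≈ 23.23 years, so 70 years is 3.01 doublings.
2^3.01 ≈ 8.06; 220 × 8.06 ≈ 1800 million.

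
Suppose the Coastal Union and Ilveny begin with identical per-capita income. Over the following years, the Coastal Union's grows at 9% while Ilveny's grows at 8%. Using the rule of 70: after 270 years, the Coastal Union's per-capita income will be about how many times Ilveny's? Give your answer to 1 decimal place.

roughly 14.5 times

the Coastal Union pulls ahead at 1 pp per year, so the ratio doubles every 70/1 ≈ 70.00 years.
In 270 years that's 3.86 doublings: 2^3.86 ≈ 14.5.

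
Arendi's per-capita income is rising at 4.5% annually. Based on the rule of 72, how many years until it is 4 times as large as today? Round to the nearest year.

Doubling time ≈ 72/4.5 = 16.00 years.
4× is 2 doublings, so 2 × 16.00 ≈ 32 years.

approximately 32 years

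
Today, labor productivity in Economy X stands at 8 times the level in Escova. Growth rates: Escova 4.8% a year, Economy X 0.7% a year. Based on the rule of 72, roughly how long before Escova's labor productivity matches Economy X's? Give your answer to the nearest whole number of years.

around 53 years

Escova gains on Economy X at 4.8% − 0.7% = 4.1 points a year.
At that relative rate the gap halves every 72/4.1 ≈ 17.56 years.
An 8 times gap closes after 3 halvings: 3 × 17.56 ≈ 53 years.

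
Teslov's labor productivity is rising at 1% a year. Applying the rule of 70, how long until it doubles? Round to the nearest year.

70 years

70/1 ≈ 70.00, so it doubles roughly every 70 years.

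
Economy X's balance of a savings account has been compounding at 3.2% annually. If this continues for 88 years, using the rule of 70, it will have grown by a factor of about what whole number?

≈ 16 times

70/3.2 ≈ 21.88 years per doubling.
88 years fits 4 doublings: 2^4 = 16.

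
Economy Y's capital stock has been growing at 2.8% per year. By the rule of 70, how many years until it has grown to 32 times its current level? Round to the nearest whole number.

approximately 125 years

One doubling takes 70/2.8 = 25.00 years.
32× is 5 doublings, so 5 × 25.00 ≈ 125 years.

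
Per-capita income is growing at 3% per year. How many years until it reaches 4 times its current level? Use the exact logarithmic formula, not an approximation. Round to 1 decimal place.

t = ln(4) / ln(1 + 0.03) = 1.3863 / 0.029559 ≈ 46.90.

46.9 years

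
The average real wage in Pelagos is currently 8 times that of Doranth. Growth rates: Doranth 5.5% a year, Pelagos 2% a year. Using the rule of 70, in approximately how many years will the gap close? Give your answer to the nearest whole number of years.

about 60 years

What matters is the difference: 3.5 pp.
Rule of 70 on the gap: the ratio halves every 70/3.5 ≈ 20.00 years.
An 8 times gap closes after 3 halvings: 3 × 20.00 ≈ 60 years.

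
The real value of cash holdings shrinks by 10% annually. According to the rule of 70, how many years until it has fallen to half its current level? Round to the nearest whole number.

The rule works in reverse for decay: 70/10 ≈ 7.00 years to halve.

roughly 7 years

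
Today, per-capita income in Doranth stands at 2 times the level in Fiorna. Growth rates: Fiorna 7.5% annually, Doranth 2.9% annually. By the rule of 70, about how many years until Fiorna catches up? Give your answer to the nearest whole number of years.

Fiorna gains on Doranth at 7.5% − 2.9% = 4.6 points a year.
At that relative rate the gap halves every 70/4.6 ≈ 15.22 years.
A 2 times gap closes after 1 halving: 1 × 15.22 ≈ 15 years.

15 years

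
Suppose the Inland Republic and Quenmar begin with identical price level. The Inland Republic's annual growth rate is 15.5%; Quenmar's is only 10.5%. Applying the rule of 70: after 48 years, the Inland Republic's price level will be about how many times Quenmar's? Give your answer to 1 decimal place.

Rate gap = 15.5% − 10.5% = 5 points.
The ratio doubles every 70/5 ≈ 14.00 years.
48/14.00 ≈ 3.43 doublings → ratio ≈ 2^3.43 ≈ 10.8.

10.8 times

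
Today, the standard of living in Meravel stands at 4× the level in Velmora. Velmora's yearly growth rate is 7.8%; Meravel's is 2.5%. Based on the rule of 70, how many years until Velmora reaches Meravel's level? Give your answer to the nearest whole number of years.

The growth-rate gap is 7.8% − 2.5% = 5.3 percentage points.
So the ratio between them halves every 70/5.3 ≈ 13.21 years.
A 4× gap closes after 2 halvings: 2 × 13.21 ≈ 26 years.

26 years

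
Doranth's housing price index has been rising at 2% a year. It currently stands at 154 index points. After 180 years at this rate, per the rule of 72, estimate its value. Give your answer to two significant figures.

around 4900 index points

It doubles every 72/2 ≈ 36.00 years, so 180 years is 5.00 doublings.
2^5.00 ≈ 32.00; 154 × 32.00 ≈ 4900 index points.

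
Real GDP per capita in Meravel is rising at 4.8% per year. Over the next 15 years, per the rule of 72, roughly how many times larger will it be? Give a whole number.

72/4.8 ≈ 15.00 years per doubling.
15 years fits 1 doubling: 2^1 = 2.

≈ 2 times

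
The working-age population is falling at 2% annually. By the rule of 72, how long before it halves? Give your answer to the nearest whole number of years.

The rule works in reverse for decay: 72/2 ≈ 36.00 years to halve.

36 years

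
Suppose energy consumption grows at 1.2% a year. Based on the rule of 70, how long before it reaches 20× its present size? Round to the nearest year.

252 years

One doubling takes 70/1.2 = 58.33 years.
20× is log₂ 20 ≈ 4.32 doublings, so ≈ 4.32 × 58.33 = 252 years.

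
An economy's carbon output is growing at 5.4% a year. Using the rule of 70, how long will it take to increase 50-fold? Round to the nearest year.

about 73 years

At 5.4% it doubles every 70/5.4 ≈ 12.96 years.
50× is log₂ 50 ≈ 5.64 doublings, so ≈ 5.64 × 12.96 = 73 years.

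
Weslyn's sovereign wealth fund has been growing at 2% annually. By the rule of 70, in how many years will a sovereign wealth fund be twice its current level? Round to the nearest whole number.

roughly 35 years

70/2 ≈ 35.00, so it doubles roughly every 35 years.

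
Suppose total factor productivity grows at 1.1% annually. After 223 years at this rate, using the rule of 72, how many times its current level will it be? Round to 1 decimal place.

about 10.6 times

Doubling time ≈ 72/1.1 = 65.45 years.
223 years / 65.45 ≈ 3.41 doublings → factor 2^3.41 ≈ 10.6.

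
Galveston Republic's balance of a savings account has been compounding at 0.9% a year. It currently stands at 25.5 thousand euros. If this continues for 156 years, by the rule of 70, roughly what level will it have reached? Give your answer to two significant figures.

roughly 100 thousand euros

It doubles every 70/0.9 ≈ 77.78 years, so 156 years is 2.01 doublings.
2^2.01 ≈ 4.03; 25.5 × 4.03 ≈ 100 thousand euros.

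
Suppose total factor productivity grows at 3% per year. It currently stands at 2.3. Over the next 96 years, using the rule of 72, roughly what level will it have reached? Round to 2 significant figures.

around 37

It doubles every 72/3 ≈ 24.00 years, so 96 years is 4.00 doublings.
2^4.00 ≈ 16.00; 2.3 × 16.00 ≈ 37.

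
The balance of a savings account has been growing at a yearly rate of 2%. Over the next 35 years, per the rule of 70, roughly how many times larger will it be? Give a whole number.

70/2 ≈ 35.00 years per doubling.
35 years fits 1 doubling: 2^1 = 2.

2 times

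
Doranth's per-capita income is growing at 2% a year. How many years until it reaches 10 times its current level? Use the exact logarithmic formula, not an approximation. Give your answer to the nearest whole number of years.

116 years

t = ln(10) / ln(1 + 0.02) = 2.3026 / 0.019803 ≈ 116.28.
≈ 116 years.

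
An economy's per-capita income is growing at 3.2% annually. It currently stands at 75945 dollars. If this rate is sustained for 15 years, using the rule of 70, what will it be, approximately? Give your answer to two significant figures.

about 120000 dollars

It doubles every 70/3.2 ≈ 21.88 years, so 15 years is 0.69 doublings.
2^0.69 ≈ 1.61; 75945 × 1.61 ≈ 120000 dollars.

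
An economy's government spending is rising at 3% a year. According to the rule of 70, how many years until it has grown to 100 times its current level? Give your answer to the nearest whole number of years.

roughly 155 years

One doubling takes 70/3 = 23.33 years.
100× is log₂ 100 ≈ 6.64 doublings, so ≈ 6.64 × 23.33 = 155 years.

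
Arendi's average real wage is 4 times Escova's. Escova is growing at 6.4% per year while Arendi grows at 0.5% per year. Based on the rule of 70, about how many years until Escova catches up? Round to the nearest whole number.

Escova gains on Arendi at 6.4% − 0.5% = 5.9 points a year.
At that relative rate the gap halves every 70/5.9 ≈ 11.86 years.
A 4 times gap closes after 2 halvings: 2 × 11.86 ≈ 24 years.

approximately 24 years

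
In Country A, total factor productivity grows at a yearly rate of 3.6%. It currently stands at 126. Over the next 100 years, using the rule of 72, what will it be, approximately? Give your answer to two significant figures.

around 4000

It doubles every 72/3.6 ≈ 20.00 years, so 100 years is 5.00 doublings.
2^5.00 ≈ 32.00; 126 × 32.00 ≈ 4000.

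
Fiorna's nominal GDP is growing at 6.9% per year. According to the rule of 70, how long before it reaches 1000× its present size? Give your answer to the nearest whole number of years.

One doubling takes 70/6.9 = 10.14 years.
1000× is log₂ 1000 ≈ 9.97 doublings, so ≈ 9.97 × 10.14 = 101 years.

≈ 101 years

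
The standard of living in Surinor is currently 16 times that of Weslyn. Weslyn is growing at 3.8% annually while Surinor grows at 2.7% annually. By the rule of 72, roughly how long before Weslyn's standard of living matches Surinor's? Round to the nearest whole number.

What matters is the difference: 1.1 pp.
Rule of 72 on the gap: the ratio halves every 72/1.1 ≈ 65.45 years.
A 16 times gap closes after 4 halvings: 4 × 65.45 ≈ 262 years.

262 years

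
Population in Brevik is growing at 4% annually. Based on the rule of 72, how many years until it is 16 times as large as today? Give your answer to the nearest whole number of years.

Doubling time ≈ 72/4 = 18.00 years.
Getting to 16× needs 4 doublings: 4 × 18.00 ≈ 72 years.

72 years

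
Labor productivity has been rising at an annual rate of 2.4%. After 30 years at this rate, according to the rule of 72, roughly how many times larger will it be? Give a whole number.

At 2.4% one doubling takes ≈ 30.00 years; 30 years is 1 of them, so ×2.

roughly 2 times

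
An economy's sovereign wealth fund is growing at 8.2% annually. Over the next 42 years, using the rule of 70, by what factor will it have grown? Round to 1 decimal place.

Doubles every ≈ 8.54 years (70/8.2).
42 years is 4.92 doublings; 2^4.92 ≈ 30.3×.

approximately 30.3 times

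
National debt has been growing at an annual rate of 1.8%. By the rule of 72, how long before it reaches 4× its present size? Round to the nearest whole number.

Doubling time ≈ 72/1.8 = 40.00 years.
4× is 2 doublings, so 2 × 40.00 ≈ 80 years.

about 80 years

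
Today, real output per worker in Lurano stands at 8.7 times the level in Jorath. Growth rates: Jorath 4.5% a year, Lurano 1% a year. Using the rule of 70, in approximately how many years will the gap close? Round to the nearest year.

Jorath gains on Lurano at 4.5% − 1% = 3.5 points a year.
At that relative rate the gap halves every 70/3.5 ≈ 20.00 years.
An 8.7 times gap takes log₂(8.7) ≈ 3.12 halvings to close: 3.12 × 20.00 ≈ 62 years.

62 years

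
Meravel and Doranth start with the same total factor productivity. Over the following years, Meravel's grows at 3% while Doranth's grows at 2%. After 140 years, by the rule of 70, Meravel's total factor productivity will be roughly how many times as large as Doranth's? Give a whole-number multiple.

Only the 1-point difference matters.
70/1 ≈ 70.00 years per doubling of the ratio; 140 years gives 2.00 doublings, so ≈ 4×.

roughly 4 times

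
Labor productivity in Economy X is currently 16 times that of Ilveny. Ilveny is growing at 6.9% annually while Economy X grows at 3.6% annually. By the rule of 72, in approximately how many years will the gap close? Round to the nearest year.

Ilveny gains on Economy X at 6.9% − 3.6% = 3.3 points a year.
At that relative rate the gap halves every 72/3.3 ≈ 21.82 years.
A 16 times gap closes after 4 halvings: 4 × 21.82 ≈ 87 years.

roughly 87 years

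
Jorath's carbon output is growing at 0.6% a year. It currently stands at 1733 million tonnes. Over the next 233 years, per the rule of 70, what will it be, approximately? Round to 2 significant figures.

Doubling time ≈ 70/0.6 = 116.67 years.
233 years is 233/116.67 ≈ 2.00 doublings, a factor of 2^2.00 ≈ 4.00.
1733 × 4.00 ≈ 6900 million tonnes.

around 6900 million tonnes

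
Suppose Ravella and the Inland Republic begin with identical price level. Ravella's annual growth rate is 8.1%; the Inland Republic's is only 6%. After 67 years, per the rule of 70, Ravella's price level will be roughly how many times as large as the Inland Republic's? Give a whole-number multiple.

roughly 4 times

Rate gap = 8.1% − 6% = 2.1 points.
The ratio doubles every 70/2.1 ≈ 33.33 years.
67/33.33 ≈ 2.01 doublings → ratio ≈ 2^2.01 ≈ 4.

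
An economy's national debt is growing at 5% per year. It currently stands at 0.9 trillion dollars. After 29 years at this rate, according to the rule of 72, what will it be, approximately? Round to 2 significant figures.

about 3.6 trillion dollars

Doubling time ≈ 72/5 = 14.40 years.
29 years is 29/14.40 ≈ 2.01 doublings, a factor of 2^2.01 ≈ 4.03.
0.9 × 4.03 ≈ 3.6 trillion dollars.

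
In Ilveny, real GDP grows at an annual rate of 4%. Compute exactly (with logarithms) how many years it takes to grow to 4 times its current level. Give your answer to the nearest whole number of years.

35 years

t = ln(4) / ln(1 + 0.04) = 1.3863 / 0.039221 ≈ 35.35.
≈ 35 years.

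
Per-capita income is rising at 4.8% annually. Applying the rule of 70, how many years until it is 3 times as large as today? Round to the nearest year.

23 years

One doubling takes 70/4.8 = 14.58 years.
Reaching 3× takes log₂(3) ≈ 1.58 doublings.
1.58 × 14.58 ≈ 23 years.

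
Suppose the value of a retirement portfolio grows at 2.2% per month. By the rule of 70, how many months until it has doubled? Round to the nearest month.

about 32 months

At 2.2%, doubling takes about 70/2.2 = 31.82 months.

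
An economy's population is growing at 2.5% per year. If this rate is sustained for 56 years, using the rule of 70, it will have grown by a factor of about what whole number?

approximately 4 times

Doubling time ≈ 70/2.5 = 28.00 years.
56/28.00 ≈ 2 doublings, so about 2^2 = 4×.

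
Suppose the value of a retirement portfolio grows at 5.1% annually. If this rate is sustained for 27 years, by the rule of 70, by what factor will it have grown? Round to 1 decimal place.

approximately 3.9 times

Doubles every ≈ 13.73 years (70/5.1).
27 years is 1.97 doublings; 2^1.97 ≈ 3.9×.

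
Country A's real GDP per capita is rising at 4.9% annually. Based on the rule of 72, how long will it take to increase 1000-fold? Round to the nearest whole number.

around 146 years

At 4.9% it doubles every 72/4.9 ≈ 14.69 years.
1000× is log₂ 1000 ≈ 9.97 doublings, so ≈ 9.97 × 14.69 = 146 years.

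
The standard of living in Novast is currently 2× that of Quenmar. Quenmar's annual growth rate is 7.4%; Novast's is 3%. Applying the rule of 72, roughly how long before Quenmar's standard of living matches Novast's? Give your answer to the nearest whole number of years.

approximately 16 years

The growth-rate gap is 7.4% − 3% = 4.4 percentage points.
So the ratio between them halves every 72/4.4 ≈ 16.36 years.
A 2× gap closes after 1 halving: 1 × 16.36 ≈ 16 years.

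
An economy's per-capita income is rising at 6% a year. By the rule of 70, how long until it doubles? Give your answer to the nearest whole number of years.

70/6 ≈ 11.67, so it doubles roughly every 12 years.

roughly 12 years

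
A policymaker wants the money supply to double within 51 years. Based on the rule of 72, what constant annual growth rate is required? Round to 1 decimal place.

72 / 51 ≈ 1.41, so about 1.4% a year.

roughly 1.4%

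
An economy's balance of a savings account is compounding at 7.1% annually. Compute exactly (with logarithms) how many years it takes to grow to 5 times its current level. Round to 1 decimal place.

23.5 years

t = ln(5) / ln(1 + 0.071) = 1.6094 / 0.068593 ≈ 23.46.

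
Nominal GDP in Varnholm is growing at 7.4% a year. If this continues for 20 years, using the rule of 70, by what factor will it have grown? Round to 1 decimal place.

Doubles every ≈ 9.46 years (70/7.4).
20 years is 2.11 doublings; 2^2.11 ≈ 4.3×.

roughly 4.3 times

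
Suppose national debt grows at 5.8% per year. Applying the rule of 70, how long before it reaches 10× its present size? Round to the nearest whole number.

At 5.8% it doubles every 70/5.8 ≈ 12.07 years.
Reaching 10× takes log₂(10) ≈ 3.32 doublings.
3.32 × 12.07 ≈ 40 years.

approximately 40 years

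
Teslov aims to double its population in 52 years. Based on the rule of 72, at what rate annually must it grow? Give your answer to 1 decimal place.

≈ 1.4%

72 / 52 ≈ 1.38, so about 1.4% annually.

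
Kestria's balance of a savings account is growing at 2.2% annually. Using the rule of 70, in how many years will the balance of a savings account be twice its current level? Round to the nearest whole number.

roughly 32 years

70/2.2 ≈ 31.82, so it doubles roughly every 32 years.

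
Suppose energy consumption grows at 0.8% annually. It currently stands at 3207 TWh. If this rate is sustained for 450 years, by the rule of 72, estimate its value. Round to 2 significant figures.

roughly 100000 TWh

It doubles every 72/0.8 ≈ 90.00 years, so 450 years is 5.00 doublings.
2^5.00 ≈ 32.00; 3207 × 32.00 ≈ 100000 TWh.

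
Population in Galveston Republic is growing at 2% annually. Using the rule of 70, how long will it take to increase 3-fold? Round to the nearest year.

One doubling takes 70/2 = 35.00 years.
3× is log₂ 3 ≈ 1.58 doublings, so ≈ 1.58 × 35.00 = 55 years.

55 years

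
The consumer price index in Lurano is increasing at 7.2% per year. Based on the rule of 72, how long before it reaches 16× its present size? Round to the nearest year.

At 7.2% it doubles every 72/7.2 ≈ 10.00 years.
16 = 2^4, so 4 doublings → 40 years.

40 years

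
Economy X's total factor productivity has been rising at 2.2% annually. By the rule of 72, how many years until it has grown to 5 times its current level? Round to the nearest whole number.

about 76 years

One doubling takes 72/2.2 = 32.73 years.
5× is log₂ 5 ≈ 2.32 doublings, so ≈ 2.32 × 32.73 = 76 years.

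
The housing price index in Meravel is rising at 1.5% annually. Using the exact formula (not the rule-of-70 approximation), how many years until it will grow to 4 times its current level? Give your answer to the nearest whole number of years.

t = ln(4) / ln(1 + 0.015) = 1.3863 / 0.014889 ≈ 93.11.
≈ 93 years.

93 years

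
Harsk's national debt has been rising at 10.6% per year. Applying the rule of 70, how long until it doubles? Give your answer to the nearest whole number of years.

70/10.6 ≈ 6.60, so it doubles roughly every 7 years.

≈ 7 years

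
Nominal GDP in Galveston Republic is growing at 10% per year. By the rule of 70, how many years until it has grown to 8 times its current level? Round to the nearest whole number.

around 21 years

Doubling time ≈ 70/10 = 7.00 years.
8× is 3 doublings, so 3 × 7.00 ≈ 21 years.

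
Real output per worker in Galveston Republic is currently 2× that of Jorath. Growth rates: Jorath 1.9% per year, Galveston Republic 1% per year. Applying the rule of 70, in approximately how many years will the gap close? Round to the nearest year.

about 78 years

Jorath gains on Galveston Republic at 1.9% − 1% = 0.9 points a year.
At that relative rate the gap halves every 70/0.9 ≈ 77.78 years.
A 2× gap closes after 1 halving: 1 × 77.78 ≈ 78 years.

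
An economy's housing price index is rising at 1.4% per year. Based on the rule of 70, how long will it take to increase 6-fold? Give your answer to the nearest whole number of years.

approximately 129 years

At 1.4% it doubles every 70/1.4 ≈ 50.00 years.
6× is log₂ 6 ≈ 2.58 doublings, so ≈ 2.58 × 50.00 = 129 years.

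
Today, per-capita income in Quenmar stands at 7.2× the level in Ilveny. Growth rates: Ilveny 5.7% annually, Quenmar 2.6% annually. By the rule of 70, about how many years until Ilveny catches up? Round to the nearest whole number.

64 years

What matters is the difference: 3.1 pp.
Rule of 70 on the gap: the ratio halves every 70/3.1 ≈ 22.58 years.
A 7.2× gap takes log₂(7.2) ≈ 2.85 halvings to close: 2.85 × 22.58 ≈ 64 years.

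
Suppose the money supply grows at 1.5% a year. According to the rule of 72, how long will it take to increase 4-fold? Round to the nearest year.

At 1.5% it doubles every 72/1.5 ≈ 48.00 years.
4× is 2 doublings, so 2 × 48.00 ≈ 96 years.

≈ 96 years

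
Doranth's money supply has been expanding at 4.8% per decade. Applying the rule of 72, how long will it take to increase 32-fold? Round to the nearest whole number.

One doubling takes 72/4.8 = 15.00 decades.
Getting to 32× needs 5 doublings: 5 × 15.00 ≈ 75 decades.

around 75 decades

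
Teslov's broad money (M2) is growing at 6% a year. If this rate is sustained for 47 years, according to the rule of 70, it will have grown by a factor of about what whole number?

16 times

At 6% one doubling takes ≈ 11.67 years; 47 years is 4 of them, so ×16.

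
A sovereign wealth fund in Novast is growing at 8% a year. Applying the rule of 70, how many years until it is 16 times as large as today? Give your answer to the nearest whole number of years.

One doubling takes 70/8 = 8.75 years.
Getting to 16× needs 4 doublings: 4 × 8.75 ≈ 35 years.

around 35 years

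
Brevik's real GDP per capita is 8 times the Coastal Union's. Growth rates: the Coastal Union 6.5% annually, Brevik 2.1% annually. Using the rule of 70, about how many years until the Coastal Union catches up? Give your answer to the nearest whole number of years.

about 48 years

What matters is the difference: 4.4 pp.
Rule of 70 on the gap: the ratio halves every 70/4.4 ≈ 15.91 years.
An 8 times gap closes after 3 halvings: 3 × 15.91 ≈ 48 years.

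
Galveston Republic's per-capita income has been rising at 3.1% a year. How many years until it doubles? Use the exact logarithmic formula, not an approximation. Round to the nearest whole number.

23 years

t = ln(2) / ln(1 + 0.031) = 0.6931 / 0.030529 ≈ 22.70.
≈ 23 years.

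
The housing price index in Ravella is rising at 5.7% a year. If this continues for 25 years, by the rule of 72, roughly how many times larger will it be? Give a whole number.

approximately 4 times

At 5.7% one doubling takes ≈ 12.63 years; 25 years is 2 of them, so ×4.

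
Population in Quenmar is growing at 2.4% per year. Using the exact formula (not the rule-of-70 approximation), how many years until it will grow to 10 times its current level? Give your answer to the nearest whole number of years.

t = ln(10) / ln(1 + 0.024) = 2.3026 / 0.023717 ≈ 97.09.
≈ 97 years.

97 years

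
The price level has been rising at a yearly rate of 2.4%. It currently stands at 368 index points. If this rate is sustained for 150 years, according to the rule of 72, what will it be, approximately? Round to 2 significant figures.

roughly 12000 index points

It doubles every 72/2.4 ≈ 30.00 years, so 150 years is 5.00 doublings.
2^5.00 ≈ 32.00; 368 × 32.00 ≈ 12000 index points.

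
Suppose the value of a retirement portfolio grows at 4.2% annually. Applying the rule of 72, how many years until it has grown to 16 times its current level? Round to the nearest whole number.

One doubling takes 72/4.2 = 17.14 years.
Getting to 16× needs 4 doublings: 4 × 17.14 ≈ 69 years.

roughly 69 years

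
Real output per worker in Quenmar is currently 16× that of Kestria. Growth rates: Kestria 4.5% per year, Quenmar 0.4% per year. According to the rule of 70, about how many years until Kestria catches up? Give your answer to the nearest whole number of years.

What matters is the difference: 4.1 pp.
Rule of 70 on the gap: the ratio halves every 70/4.1 ≈ 17.07 years.
A 16× gap closes after 4 halvings: 4 × 17.07 ≈ 68 years.

68 years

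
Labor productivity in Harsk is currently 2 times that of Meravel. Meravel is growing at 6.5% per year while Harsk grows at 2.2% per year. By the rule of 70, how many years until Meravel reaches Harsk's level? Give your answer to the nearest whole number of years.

The growth-rate gap is 6.5% − 2.2% = 4.3 percentage points.
So the ratio between them halves every 70/4.3 ≈ 16.28 years.
A 2 times gap closes after 1 halving: 1 × 16.28 ≈ 16 years.

about 16 years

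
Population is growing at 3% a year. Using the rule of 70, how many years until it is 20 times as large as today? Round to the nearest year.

At 3% it doubles every 70/3 ≈ 23.33 years.
Reaching 20× takes log₂(20) ≈ 4.32 doublings.
4.32 × 23.33 ≈ 101 years.

101 years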